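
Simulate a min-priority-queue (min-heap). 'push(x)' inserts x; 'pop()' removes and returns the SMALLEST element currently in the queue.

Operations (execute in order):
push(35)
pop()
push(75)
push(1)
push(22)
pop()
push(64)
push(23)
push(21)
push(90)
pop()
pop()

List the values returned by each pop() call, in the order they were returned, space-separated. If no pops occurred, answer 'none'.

push(35): heap contents = [35]
pop() → 35: heap contents = []
push(75): heap contents = [75]
push(1): heap contents = [1, 75]
push(22): heap contents = [1, 22, 75]
pop() → 1: heap contents = [22, 75]
push(64): heap contents = [22, 64, 75]
push(23): heap contents = [22, 23, 64, 75]
push(21): heap contents = [21, 22, 23, 64, 75]
push(90): heap contents = [21, 22, 23, 64, 75, 90]
pop() → 21: heap contents = [22, 23, 64, 75, 90]
pop() → 22: heap contents = [23, 64, 75, 90]

Answer: 35 1 21 22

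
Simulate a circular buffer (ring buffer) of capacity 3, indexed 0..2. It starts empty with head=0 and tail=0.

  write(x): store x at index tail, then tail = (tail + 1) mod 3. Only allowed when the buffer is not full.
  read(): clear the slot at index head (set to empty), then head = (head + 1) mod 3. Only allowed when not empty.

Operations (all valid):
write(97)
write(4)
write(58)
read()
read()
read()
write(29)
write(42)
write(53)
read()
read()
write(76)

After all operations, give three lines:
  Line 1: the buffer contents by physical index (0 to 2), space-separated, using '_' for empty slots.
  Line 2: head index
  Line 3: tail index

write(97): buf=[97 _ _], head=0, tail=1, size=1
write(4): buf=[97 4 _], head=0, tail=2, size=2
write(58): buf=[97 4 58], head=0, tail=0, size=3
read(): buf=[_ 4 58], head=1, tail=0, size=2
read(): buf=[_ _ 58], head=2, tail=0, size=1
read(): buf=[_ _ _], head=0, tail=0, size=0
write(29): buf=[29 _ _], head=0, tail=1, size=1
write(42): buf=[29 42 _], head=0, tail=2, size=2
write(53): buf=[29 42 53], head=0, tail=0, size=3
read(): buf=[_ 42 53], head=1, tail=0, size=2
read(): buf=[_ _ 53], head=2, tail=0, size=1
write(76): buf=[76 _ 53], head=2, tail=1, size=2

Answer: 76 _ 53
2
1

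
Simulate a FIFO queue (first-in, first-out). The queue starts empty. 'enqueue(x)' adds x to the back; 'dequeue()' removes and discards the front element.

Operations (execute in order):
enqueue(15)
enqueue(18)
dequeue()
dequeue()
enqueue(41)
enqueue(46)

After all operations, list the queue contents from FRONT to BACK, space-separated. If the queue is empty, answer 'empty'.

Answer: 41 46

Derivation:
enqueue(15): [15]
enqueue(18): [15, 18]
dequeue(): [18]
dequeue(): []
enqueue(41): [41]
enqueue(46): [41, 46]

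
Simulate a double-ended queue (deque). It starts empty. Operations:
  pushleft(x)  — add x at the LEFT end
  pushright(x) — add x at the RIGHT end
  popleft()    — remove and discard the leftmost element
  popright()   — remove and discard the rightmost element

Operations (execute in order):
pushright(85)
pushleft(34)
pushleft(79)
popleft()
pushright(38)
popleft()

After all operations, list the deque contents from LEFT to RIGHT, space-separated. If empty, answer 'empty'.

pushright(85): [85]
pushleft(34): [34, 85]
pushleft(79): [79, 34, 85]
popleft(): [34, 85]
pushright(38): [34, 85, 38]
popleft(): [85, 38]

Answer: 85 38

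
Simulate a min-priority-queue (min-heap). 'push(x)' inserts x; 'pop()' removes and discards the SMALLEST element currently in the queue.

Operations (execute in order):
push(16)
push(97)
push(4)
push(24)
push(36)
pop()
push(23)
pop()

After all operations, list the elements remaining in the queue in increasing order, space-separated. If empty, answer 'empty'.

Answer: 23 24 36 97

Derivation:
push(16): heap contents = [16]
push(97): heap contents = [16, 97]
push(4): heap contents = [4, 16, 97]
push(24): heap contents = [4, 16, 24, 97]
push(36): heap contents = [4, 16, 24, 36, 97]
pop() → 4: heap contents = [16, 24, 36, 97]
push(23): heap contents = [16, 23, 24, 36, 97]
pop() → 16: heap contents = [23, 24, 36, 97]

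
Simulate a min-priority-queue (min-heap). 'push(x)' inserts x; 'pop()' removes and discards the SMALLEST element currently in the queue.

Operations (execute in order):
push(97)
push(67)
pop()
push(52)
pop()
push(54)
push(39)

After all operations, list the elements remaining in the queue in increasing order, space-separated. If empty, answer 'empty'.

push(97): heap contents = [97]
push(67): heap contents = [67, 97]
pop() → 67: heap contents = [97]
push(52): heap contents = [52, 97]
pop() → 52: heap contents = [97]
push(54): heap contents = [54, 97]
push(39): heap contents = [39, 54, 97]

Answer: 39 54 97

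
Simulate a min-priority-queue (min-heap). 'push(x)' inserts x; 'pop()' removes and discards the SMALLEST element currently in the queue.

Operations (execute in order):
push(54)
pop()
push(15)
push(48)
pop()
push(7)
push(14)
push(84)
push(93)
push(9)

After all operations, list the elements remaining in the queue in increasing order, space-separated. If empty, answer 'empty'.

Answer: 7 9 14 48 84 93

Derivation:
push(54): heap contents = [54]
pop() → 54: heap contents = []
push(15): heap contents = [15]
push(48): heap contents = [15, 48]
pop() → 15: heap contents = [48]
push(7): heap contents = [7, 48]
push(14): heap contents = [7, 14, 48]
push(84): heap contents = [7, 14, 48, 84]
push(93): heap contents = [7, 14, 48, 84, 93]
push(9): heap contents = [7, 9, 14, 48, 84, 93]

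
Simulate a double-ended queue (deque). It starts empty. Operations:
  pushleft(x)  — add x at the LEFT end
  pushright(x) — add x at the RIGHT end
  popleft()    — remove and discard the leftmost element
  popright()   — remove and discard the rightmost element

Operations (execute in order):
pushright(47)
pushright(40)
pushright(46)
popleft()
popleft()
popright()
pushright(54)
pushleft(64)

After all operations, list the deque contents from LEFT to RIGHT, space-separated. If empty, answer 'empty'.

Answer: 64 54

Derivation:
pushright(47): [47]
pushright(40): [47, 40]
pushright(46): [47, 40, 46]
popleft(): [40, 46]
popleft(): [46]
popright(): []
pushright(54): [54]
pushleft(64): [64, 54]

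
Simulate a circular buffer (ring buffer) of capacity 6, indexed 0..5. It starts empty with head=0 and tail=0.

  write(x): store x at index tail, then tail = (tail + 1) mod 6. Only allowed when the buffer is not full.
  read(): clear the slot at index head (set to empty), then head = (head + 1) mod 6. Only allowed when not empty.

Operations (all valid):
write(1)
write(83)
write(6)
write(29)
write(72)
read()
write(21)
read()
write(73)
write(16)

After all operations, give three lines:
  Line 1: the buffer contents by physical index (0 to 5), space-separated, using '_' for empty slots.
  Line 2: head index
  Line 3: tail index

Answer: 73 16 6 29 72 21
2
2

Derivation:
write(1): buf=[1 _ _ _ _ _], head=0, tail=1, size=1
write(83): buf=[1 83 _ _ _ _], head=0, tail=2, size=2
write(6): buf=[1 83 6 _ _ _], head=0, tail=3, size=3
write(29): buf=[1 83 6 29 _ _], head=0, tail=4, size=4
write(72): buf=[1 83 6 29 72 _], head=0, tail=5, size=5
read(): buf=[_ 83 6 29 72 _], head=1, tail=5, size=4
write(21): buf=[_ 83 6 29 72 21], head=1, tail=0, size=5
read(): buf=[_ _ 6 29 72 21], head=2, tail=0, size=4
write(73): buf=[73 _ 6 29 72 21], head=2, tail=1, size=5
write(16): buf=[73 16 6 29 72 21], head=2, tail=2, size=6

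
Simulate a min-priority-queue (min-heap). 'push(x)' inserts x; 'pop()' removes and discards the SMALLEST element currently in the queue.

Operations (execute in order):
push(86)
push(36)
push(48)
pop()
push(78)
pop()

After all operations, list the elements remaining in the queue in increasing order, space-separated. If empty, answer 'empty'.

Answer: 78 86

Derivation:
push(86): heap contents = [86]
push(36): heap contents = [36, 86]
push(48): heap contents = [36, 48, 86]
pop() → 36: heap contents = [48, 86]
push(78): heap contents = [48, 78, 86]
pop() → 48: heap contents = [78, 86]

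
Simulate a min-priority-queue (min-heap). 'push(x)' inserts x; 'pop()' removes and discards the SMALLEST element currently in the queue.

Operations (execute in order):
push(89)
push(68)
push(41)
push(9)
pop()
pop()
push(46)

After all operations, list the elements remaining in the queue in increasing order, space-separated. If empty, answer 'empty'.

push(89): heap contents = [89]
push(68): heap contents = [68, 89]
push(41): heap contents = [41, 68, 89]
push(9): heap contents = [9, 41, 68, 89]
pop() → 9: heap contents = [41, 68, 89]
pop() → 41: heap contents = [68, 89]
push(46): heap contents = [46, 68, 89]

Answer: 46 68 89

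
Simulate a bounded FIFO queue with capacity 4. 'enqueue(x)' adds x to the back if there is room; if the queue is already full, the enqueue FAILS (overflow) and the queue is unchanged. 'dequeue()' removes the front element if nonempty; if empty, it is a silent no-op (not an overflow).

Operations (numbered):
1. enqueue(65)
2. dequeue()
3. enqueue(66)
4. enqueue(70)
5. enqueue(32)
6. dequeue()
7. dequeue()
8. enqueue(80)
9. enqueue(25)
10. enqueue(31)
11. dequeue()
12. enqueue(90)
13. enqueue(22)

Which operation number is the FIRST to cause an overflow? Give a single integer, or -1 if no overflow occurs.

1. enqueue(65): size=1
2. dequeue(): size=0
3. enqueue(66): size=1
4. enqueue(70): size=2
5. enqueue(32): size=3
6. dequeue(): size=2
7. dequeue(): size=1
8. enqueue(80): size=2
9. enqueue(25): size=3
10. enqueue(31): size=4
11. dequeue(): size=3
12. enqueue(90): size=4
13. enqueue(22): size=4=cap → OVERFLOW (fail)

Answer: 13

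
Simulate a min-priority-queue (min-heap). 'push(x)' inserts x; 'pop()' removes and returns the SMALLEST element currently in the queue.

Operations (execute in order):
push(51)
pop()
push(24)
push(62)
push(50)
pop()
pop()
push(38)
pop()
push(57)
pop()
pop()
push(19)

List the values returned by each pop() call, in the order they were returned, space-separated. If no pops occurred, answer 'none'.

Answer: 51 24 50 38 57 62

Derivation:
push(51): heap contents = [51]
pop() → 51: heap contents = []
push(24): heap contents = [24]
push(62): heap contents = [24, 62]
push(50): heap contents = [24, 50, 62]
pop() → 24: heap contents = [50, 62]
pop() → 50: heap contents = [62]
push(38): heap contents = [38, 62]
pop() → 38: heap contents = [62]
push(57): heap contents = [57, 62]
pop() → 57: heap contents = [62]
pop() → 62: heap contents = []
push(19): heap contents = [19]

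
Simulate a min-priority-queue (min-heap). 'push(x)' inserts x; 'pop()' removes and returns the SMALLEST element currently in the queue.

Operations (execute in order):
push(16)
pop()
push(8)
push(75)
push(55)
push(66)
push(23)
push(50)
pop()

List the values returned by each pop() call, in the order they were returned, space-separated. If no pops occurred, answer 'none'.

push(16): heap contents = [16]
pop() → 16: heap contents = []
push(8): heap contents = [8]
push(75): heap contents = [8, 75]
push(55): heap contents = [8, 55, 75]
push(66): heap contents = [8, 55, 66, 75]
push(23): heap contents = [8, 23, 55, 66, 75]
push(50): heap contents = [8, 23, 50, 55, 66, 75]
pop() → 8: heap contents = [23, 50, 55, 66, 75]

Answer: 16 8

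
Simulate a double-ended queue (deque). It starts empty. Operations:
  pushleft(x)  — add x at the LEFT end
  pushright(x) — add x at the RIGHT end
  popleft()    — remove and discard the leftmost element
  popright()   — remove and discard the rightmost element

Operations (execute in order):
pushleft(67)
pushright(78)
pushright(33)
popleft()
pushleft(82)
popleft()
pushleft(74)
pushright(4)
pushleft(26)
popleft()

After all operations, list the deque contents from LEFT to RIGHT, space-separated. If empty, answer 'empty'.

Answer: 74 78 33 4

Derivation:
pushleft(67): [67]
pushright(78): [67, 78]
pushright(33): [67, 78, 33]
popleft(): [78, 33]
pushleft(82): [82, 78, 33]
popleft(): [78, 33]
pushleft(74): [74, 78, 33]
pushright(4): [74, 78, 33, 4]
pushleft(26): [26, 74, 78, 33, 4]
popleft(): [74, 78, 33, 4]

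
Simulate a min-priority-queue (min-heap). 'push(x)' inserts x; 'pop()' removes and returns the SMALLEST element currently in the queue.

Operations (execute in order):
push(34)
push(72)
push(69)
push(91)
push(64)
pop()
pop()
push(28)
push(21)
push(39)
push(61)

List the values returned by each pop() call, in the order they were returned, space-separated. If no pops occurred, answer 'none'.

push(34): heap contents = [34]
push(72): heap contents = [34, 72]
push(69): heap contents = [34, 69, 72]
push(91): heap contents = [34, 69, 72, 91]
push(64): heap contents = [34, 64, 69, 72, 91]
pop() → 34: heap contents = [64, 69, 72, 91]
pop() → 64: heap contents = [69, 72, 91]
push(28): heap contents = [28, 69, 72, 91]
push(21): heap contents = [21, 28, 69, 72, 91]
push(39): heap contents = [21, 28, 39, 69, 72, 91]
push(61): heap contents = [21, 28, 39, 61, 69, 72, 91]

Answer: 34 64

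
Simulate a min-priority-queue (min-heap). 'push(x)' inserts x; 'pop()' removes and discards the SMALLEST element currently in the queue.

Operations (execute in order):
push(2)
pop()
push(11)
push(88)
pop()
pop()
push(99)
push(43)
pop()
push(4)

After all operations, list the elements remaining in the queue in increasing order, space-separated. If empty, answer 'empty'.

Answer: 4 99

Derivation:
push(2): heap contents = [2]
pop() → 2: heap contents = []
push(11): heap contents = [11]
push(88): heap contents = [11, 88]
pop() → 11: heap contents = [88]
pop() → 88: heap contents = []
push(99): heap contents = [99]
push(43): heap contents = [43, 99]
pop() → 43: heap contents = [99]
push(4): heap contents = [4, 99]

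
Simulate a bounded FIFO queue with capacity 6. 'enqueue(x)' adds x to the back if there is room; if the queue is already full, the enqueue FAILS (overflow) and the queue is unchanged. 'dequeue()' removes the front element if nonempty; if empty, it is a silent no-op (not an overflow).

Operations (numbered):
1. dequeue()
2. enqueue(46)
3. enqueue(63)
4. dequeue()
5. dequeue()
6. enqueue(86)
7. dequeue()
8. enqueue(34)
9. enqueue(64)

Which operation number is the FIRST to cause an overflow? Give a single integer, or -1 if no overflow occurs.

1. dequeue(): empty, no-op, size=0
2. enqueue(46): size=1
3. enqueue(63): size=2
4. dequeue(): size=1
5. dequeue(): size=0
6. enqueue(86): size=1
7. dequeue(): size=0
8. enqueue(34): size=1
9. enqueue(64): size=2

Answer: -1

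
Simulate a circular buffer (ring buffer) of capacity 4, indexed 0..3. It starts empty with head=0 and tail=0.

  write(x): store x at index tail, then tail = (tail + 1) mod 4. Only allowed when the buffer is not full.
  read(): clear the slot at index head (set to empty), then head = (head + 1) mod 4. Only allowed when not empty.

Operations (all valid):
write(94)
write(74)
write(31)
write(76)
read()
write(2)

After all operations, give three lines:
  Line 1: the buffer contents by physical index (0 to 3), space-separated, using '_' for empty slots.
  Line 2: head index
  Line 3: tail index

Answer: 2 74 31 76
1
1

Derivation:
write(94): buf=[94 _ _ _], head=0, tail=1, size=1
write(74): buf=[94 74 _ _], head=0, tail=2, size=2
write(31): buf=[94 74 31 _], head=0, tail=3, size=3
write(76): buf=[94 74 31 76], head=0, tail=0, size=4
read(): buf=[_ 74 31 76], head=1, tail=0, size=3
write(2): buf=[2 74 31 76], head=1, tail=1, size=4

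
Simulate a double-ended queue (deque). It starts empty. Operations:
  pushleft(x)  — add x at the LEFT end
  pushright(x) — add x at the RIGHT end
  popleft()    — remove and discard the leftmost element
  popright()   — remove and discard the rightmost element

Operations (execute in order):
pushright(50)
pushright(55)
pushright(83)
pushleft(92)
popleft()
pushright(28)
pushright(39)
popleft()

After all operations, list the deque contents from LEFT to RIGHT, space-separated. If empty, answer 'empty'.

pushright(50): [50]
pushright(55): [50, 55]
pushright(83): [50, 55, 83]
pushleft(92): [92, 50, 55, 83]
popleft(): [50, 55, 83]
pushright(28): [50, 55, 83, 28]
pushright(39): [50, 55, 83, 28, 39]
popleft(): [55, 83, 28, 39]

Answer: 55 83 28 39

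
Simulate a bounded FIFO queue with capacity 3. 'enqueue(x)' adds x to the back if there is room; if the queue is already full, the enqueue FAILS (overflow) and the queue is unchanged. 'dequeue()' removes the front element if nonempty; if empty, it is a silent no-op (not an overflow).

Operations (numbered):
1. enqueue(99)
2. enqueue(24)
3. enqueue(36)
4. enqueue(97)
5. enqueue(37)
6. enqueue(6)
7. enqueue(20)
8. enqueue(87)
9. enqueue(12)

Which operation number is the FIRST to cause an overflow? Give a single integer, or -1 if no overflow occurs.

1. enqueue(99): size=1
2. enqueue(24): size=2
3. enqueue(36): size=3
4. enqueue(97): size=3=cap → OVERFLOW (fail)
5. enqueue(37): size=3=cap → OVERFLOW (fail)
6. enqueue(6): size=3=cap → OVERFLOW (fail)
7. enqueue(20): size=3=cap → OVERFLOW (fail)
8. enqueue(87): size=3=cap → OVERFLOW (fail)
9. enqueue(12): size=3=cap → OVERFLOW (fail)

Answer: 4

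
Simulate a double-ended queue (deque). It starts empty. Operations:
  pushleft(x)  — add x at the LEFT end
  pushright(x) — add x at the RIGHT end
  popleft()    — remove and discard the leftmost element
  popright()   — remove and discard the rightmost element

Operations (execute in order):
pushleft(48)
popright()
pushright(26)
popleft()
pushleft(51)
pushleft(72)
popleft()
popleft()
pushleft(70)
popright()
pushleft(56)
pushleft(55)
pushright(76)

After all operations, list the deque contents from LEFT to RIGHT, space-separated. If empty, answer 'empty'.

Answer: 55 56 76

Derivation:
pushleft(48): [48]
popright(): []
pushright(26): [26]
popleft(): []
pushleft(51): [51]
pushleft(72): [72, 51]
popleft(): [51]
popleft(): []
pushleft(70): [70]
popright(): []
pushleft(56): [56]
pushleft(55): [55, 56]
pushright(76): [55, 56, 76]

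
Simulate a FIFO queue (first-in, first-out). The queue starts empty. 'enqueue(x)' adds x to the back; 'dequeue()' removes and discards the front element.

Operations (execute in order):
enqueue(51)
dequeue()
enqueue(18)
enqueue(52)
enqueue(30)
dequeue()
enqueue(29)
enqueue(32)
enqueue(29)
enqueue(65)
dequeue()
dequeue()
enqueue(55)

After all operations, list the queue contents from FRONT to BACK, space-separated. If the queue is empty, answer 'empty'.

Answer: 29 32 29 65 55

Derivation:
enqueue(51): [51]
dequeue(): []
enqueue(18): [18]
enqueue(52): [18, 52]
enqueue(30): [18, 52, 30]
dequeue(): [52, 30]
enqueue(29): [52, 30, 29]
enqueue(32): [52, 30, 29, 32]
enqueue(29): [52, 30, 29, 32, 29]
enqueue(65): [52, 30, 29, 32, 29, 65]
dequeue(): [30, 29, 32, 29, 65]
dequeue(): [29, 32, 29, 65]
enqueue(55): [29, 32, 29, 65, 55]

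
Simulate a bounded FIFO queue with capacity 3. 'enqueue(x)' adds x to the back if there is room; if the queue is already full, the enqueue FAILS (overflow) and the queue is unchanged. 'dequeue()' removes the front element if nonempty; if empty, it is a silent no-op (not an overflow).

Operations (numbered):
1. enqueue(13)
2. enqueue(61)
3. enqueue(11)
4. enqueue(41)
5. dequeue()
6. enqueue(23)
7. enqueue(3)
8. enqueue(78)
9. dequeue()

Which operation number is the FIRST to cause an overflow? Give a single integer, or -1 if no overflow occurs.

1. enqueue(13): size=1
2. enqueue(61): size=2
3. enqueue(11): size=3
4. enqueue(41): size=3=cap → OVERFLOW (fail)
5. dequeue(): size=2
6. enqueue(23): size=3
7. enqueue(3): size=3=cap → OVERFLOW (fail)
8. enqueue(78): size=3=cap → OVERFLOW (fail)
9. dequeue(): size=2

Answer: 4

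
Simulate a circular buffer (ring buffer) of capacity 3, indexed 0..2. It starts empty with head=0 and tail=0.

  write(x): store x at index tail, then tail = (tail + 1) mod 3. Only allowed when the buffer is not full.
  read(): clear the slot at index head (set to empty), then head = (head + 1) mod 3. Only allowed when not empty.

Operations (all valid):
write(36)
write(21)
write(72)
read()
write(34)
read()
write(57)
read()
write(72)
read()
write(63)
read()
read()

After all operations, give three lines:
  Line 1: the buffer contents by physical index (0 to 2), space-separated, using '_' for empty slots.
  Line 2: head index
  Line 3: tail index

write(36): buf=[36 _ _], head=0, tail=1, size=1
write(21): buf=[36 21 _], head=0, tail=2, size=2
write(72): buf=[36 21 72], head=0, tail=0, size=3
read(): buf=[_ 21 72], head=1, tail=0, size=2
write(34): buf=[34 21 72], head=1, tail=1, size=3
read(): buf=[34 _ 72], head=2, tail=1, size=2
write(57): buf=[34 57 72], head=2, tail=2, size=3
read(): buf=[34 57 _], head=0, tail=2, size=2
write(72): buf=[34 57 72], head=0, tail=0, size=3
read(): buf=[_ 57 72], head=1, tail=0, size=2
write(63): buf=[63 57 72], head=1, tail=1, size=3
read(): buf=[63 _ 72], head=2, tail=1, size=2
read(): buf=[63 _ _], head=0, tail=1, size=1

Answer: 63 _ _
0
1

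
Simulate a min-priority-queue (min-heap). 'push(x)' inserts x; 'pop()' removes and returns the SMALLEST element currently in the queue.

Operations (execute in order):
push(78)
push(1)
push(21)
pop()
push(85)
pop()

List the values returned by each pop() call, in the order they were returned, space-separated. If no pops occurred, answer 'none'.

Answer: 1 21

Derivation:
push(78): heap contents = [78]
push(1): heap contents = [1, 78]
push(21): heap contents = [1, 21, 78]
pop() → 1: heap contents = [21, 78]
push(85): heap contents = [21, 78, 85]
pop() → 21: heap contents = [78, 85]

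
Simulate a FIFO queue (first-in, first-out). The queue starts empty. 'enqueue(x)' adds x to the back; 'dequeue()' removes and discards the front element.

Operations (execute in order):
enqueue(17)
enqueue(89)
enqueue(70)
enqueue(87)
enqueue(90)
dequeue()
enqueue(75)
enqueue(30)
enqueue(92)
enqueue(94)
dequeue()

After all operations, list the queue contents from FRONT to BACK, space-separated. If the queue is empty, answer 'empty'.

Answer: 70 87 90 75 30 92 94

Derivation:
enqueue(17): [17]
enqueue(89): [17, 89]
enqueue(70): [17, 89, 70]
enqueue(87): [17, 89, 70, 87]
enqueue(90): [17, 89, 70, 87, 90]
dequeue(): [89, 70, 87, 90]
enqueue(75): [89, 70, 87, 90, 75]
enqueue(30): [89, 70, 87, 90, 75, 30]
enqueue(92): [89, 70, 87, 90, 75, 30, 92]
enqueue(94): [89, 70, 87, 90, 75, 30, 92, 94]
dequeue(): [70, 87, 90, 75, 30, 92, 94]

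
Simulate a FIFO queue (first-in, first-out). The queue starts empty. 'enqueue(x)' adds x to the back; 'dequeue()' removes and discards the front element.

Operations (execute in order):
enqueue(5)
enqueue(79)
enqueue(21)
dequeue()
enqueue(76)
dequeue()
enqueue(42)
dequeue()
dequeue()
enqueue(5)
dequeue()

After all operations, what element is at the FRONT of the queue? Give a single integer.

enqueue(5): queue = [5]
enqueue(79): queue = [5, 79]
enqueue(21): queue = [5, 79, 21]
dequeue(): queue = [79, 21]
enqueue(76): queue = [79, 21, 76]
dequeue(): queue = [21, 76]
enqueue(42): queue = [21, 76, 42]
dequeue(): queue = [76, 42]
dequeue(): queue = [42]
enqueue(5): queue = [42, 5]
dequeue(): queue = [5]

Answer: 5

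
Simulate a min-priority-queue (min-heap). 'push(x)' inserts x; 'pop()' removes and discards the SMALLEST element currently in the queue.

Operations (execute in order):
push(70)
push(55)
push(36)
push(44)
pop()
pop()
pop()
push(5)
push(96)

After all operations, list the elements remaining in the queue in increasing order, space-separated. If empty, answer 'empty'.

push(70): heap contents = [70]
push(55): heap contents = [55, 70]
push(36): heap contents = [36, 55, 70]
push(44): heap contents = [36, 44, 55, 70]
pop() → 36: heap contents = [44, 55, 70]
pop() → 44: heap contents = [55, 70]
pop() → 55: heap contents = [70]
push(5): heap contents = [5, 70]
push(96): heap contents = [5, 70, 96]

Answer: 5 70 96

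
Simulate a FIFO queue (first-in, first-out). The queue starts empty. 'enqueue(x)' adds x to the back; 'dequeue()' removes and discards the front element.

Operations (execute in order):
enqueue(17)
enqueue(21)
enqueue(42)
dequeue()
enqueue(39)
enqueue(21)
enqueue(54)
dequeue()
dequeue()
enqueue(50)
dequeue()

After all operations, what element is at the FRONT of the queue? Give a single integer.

Answer: 21

Derivation:
enqueue(17): queue = [17]
enqueue(21): queue = [17, 21]
enqueue(42): queue = [17, 21, 42]
dequeue(): queue = [21, 42]
enqueue(39): queue = [21, 42, 39]
enqueue(21): queue = [21, 42, 39, 21]
enqueue(54): queue = [21, 42, 39, 21, 54]
dequeue(): queue = [42, 39, 21, 54]
dequeue(): queue = [39, 21, 54]
enqueue(50): queue = [39, 21, 54, 50]
dequeue(): queue = [21, 54, 50]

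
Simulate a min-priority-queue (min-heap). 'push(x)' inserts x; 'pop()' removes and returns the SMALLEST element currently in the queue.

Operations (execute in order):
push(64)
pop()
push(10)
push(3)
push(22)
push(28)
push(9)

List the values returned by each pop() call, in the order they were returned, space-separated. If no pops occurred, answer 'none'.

Answer: 64

Derivation:
push(64): heap contents = [64]
pop() → 64: heap contents = []
push(10): heap contents = [10]
push(3): heap contents = [3, 10]
push(22): heap contents = [3, 10, 22]
push(28): heap contents = [3, 10, 22, 28]
push(9): heap contents = [3, 9, 10, 22, 28]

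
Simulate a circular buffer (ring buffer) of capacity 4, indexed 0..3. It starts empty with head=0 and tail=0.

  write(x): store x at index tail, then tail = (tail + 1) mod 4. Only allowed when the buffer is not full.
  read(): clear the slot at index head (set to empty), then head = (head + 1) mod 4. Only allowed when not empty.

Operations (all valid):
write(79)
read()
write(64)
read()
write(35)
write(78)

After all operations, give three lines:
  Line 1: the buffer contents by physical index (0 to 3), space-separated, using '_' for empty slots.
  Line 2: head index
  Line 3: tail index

write(79): buf=[79 _ _ _], head=0, tail=1, size=1
read(): buf=[_ _ _ _], head=1, tail=1, size=0
write(64): buf=[_ 64 _ _], head=1, tail=2, size=1
read(): buf=[_ _ _ _], head=2, tail=2, size=0
write(35): buf=[_ _ 35 _], head=2, tail=3, size=1
write(78): buf=[_ _ 35 78], head=2, tail=0, size=2

Answer: _ _ 35 78
2
0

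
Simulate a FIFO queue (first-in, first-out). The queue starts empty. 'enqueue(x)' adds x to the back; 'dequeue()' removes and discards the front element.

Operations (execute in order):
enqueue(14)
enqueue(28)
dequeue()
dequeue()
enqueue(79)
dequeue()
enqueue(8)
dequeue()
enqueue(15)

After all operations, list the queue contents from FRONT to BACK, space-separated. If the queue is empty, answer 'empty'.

Answer: 15

Derivation:
enqueue(14): [14]
enqueue(28): [14, 28]
dequeue(): [28]
dequeue(): []
enqueue(79): [79]
dequeue(): []
enqueue(8): [8]
dequeue(): []
enqueue(15): [15]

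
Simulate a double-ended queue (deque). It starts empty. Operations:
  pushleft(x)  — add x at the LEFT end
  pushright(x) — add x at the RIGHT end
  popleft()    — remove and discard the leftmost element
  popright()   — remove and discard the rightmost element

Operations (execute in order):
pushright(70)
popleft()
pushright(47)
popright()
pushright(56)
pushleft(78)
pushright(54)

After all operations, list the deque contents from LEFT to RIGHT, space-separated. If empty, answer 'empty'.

Answer: 78 56 54

Derivation:
pushright(70): [70]
popleft(): []
pushright(47): [47]
popright(): []
pushright(56): [56]
pushleft(78): [78, 56]
pushright(54): [78, 56, 54]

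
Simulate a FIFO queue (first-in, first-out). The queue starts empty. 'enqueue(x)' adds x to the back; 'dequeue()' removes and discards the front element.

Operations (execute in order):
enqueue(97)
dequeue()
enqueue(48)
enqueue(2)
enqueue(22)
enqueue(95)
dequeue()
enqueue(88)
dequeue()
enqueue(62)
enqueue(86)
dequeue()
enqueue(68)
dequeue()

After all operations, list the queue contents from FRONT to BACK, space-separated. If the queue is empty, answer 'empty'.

Answer: 88 62 86 68

Derivation:
enqueue(97): [97]
dequeue(): []
enqueue(48): [48]
enqueue(2): [48, 2]
enqueue(22): [48, 2, 22]
enqueue(95): [48, 2, 22, 95]
dequeue(): [2, 22, 95]
enqueue(88): [2, 22, 95, 88]
dequeue(): [22, 95, 88]
enqueue(62): [22, 95, 88, 62]
enqueue(86): [22, 95, 88, 62, 86]
dequeue(): [95, 88, 62, 86]
enqueue(68): [95, 88, 62, 86, 68]
dequeue(): [88, 62, 86, 68]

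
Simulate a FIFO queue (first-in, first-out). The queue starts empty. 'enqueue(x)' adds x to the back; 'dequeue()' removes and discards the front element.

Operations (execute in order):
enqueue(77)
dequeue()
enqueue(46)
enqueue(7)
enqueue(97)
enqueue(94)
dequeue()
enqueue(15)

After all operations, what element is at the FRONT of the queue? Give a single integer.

Answer: 7

Derivation:
enqueue(77): queue = [77]
dequeue(): queue = []
enqueue(46): queue = [46]
enqueue(7): queue = [46, 7]
enqueue(97): queue = [46, 7, 97]
enqueue(94): queue = [46, 7, 97, 94]
dequeue(): queue = [7, 97, 94]
enqueue(15): queue = [7, 97, 94, 15]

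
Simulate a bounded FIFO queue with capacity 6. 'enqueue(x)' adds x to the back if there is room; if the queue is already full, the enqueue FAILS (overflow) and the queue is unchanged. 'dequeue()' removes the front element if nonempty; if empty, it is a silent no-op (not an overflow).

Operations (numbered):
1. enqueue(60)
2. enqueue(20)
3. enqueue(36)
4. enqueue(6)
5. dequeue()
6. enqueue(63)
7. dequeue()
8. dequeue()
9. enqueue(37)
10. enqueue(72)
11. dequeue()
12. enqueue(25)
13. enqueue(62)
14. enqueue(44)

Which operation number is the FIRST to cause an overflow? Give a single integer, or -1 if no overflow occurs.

1. enqueue(60): size=1
2. enqueue(20): size=2
3. enqueue(36): size=3
4. enqueue(6): size=4
5. dequeue(): size=3
6. enqueue(63): size=4
7. dequeue(): size=3
8. dequeue(): size=2
9. enqueue(37): size=3
10. enqueue(72): size=4
11. dequeue(): size=3
12. enqueue(25): size=4
13. enqueue(62): size=5
14. enqueue(44): size=6

Answer: -1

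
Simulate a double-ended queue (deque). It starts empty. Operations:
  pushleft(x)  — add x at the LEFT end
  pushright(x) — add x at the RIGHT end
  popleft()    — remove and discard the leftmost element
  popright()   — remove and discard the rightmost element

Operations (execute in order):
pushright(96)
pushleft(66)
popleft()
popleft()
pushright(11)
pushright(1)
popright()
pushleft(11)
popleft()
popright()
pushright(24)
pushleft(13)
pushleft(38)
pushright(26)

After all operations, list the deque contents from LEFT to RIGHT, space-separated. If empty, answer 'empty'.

Answer: 38 13 24 26

Derivation:
pushright(96): [96]
pushleft(66): [66, 96]
popleft(): [96]
popleft(): []
pushright(11): [11]
pushright(1): [11, 1]
popright(): [11]
pushleft(11): [11, 11]
popleft(): [11]
popright(): []
pushright(24): [24]
pushleft(13): [13, 24]
pushleft(38): [38, 13, 24]
pushright(26): [38, 13, 24, 26]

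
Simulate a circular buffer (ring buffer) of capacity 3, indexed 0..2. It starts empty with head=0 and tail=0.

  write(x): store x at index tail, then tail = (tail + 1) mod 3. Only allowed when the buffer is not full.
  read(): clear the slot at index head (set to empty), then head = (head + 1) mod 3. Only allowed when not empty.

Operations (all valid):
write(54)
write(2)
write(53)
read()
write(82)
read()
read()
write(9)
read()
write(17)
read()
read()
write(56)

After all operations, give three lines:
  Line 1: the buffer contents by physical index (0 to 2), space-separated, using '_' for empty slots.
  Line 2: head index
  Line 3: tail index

Answer: 56 _ _
0
1

Derivation:
write(54): buf=[54 _ _], head=0, tail=1, size=1
write(2): buf=[54 2 _], head=0, tail=2, size=2
write(53): buf=[54 2 53], head=0, tail=0, size=3
read(): buf=[_ 2 53], head=1, tail=0, size=2
write(82): buf=[82 2 53], head=1, tail=1, size=3
read(): buf=[82 _ 53], head=2, tail=1, size=2
read(): buf=[82 _ _], head=0, tail=1, size=1
write(9): buf=[82 9 _], head=0, tail=2, size=2
read(): buf=[_ 9 _], head=1, tail=2, size=1
write(17): buf=[_ 9 17], head=1, tail=0, size=2
read(): buf=[_ _ 17], head=2, tail=0, size=1
read(): buf=[_ _ _], head=0, tail=0, size=0
write(56): buf=[56 _ _], head=0, tail=1, size=1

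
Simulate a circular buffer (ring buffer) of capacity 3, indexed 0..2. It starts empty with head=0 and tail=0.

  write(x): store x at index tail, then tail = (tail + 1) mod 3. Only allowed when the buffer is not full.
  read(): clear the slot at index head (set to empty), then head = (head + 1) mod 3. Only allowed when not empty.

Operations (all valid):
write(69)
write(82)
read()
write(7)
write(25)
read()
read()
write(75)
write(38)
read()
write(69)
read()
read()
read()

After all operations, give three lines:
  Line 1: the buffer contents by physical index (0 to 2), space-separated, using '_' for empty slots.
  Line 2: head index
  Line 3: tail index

write(69): buf=[69 _ _], head=0, tail=1, size=1
write(82): buf=[69 82 _], head=0, tail=2, size=2
read(): buf=[_ 82 _], head=1, tail=2, size=1
write(7): buf=[_ 82 7], head=1, tail=0, size=2
write(25): buf=[25 82 7], head=1, tail=1, size=3
read(): buf=[25 _ 7], head=2, tail=1, size=2
read(): buf=[25 _ _], head=0, tail=1, size=1
write(75): buf=[25 75 _], head=0, tail=2, size=2
write(38): buf=[25 75 38], head=0, tail=0, size=3
read(): buf=[_ 75 38], head=1, tail=0, size=2
write(69): buf=[69 75 38], head=1, tail=1, size=3
read(): buf=[69 _ 38], head=2, tail=1, size=2
read(): buf=[69 _ _], head=0, tail=1, size=1
read(): buf=[_ _ _], head=1, tail=1, size=0

Answer: _ _ _
1
1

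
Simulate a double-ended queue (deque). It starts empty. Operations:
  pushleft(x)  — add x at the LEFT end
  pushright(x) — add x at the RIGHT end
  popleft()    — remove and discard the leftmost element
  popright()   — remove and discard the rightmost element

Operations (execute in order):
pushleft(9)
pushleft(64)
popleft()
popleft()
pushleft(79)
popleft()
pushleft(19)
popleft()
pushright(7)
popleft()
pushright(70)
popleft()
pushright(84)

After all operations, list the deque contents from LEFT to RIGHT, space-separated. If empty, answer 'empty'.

pushleft(9): [9]
pushleft(64): [64, 9]
popleft(): [9]
popleft(): []
pushleft(79): [79]
popleft(): []
pushleft(19): [19]
popleft(): []
pushright(7): [7]
popleft(): []
pushright(70): [70]
popleft(): []
pushright(84): [84]

Answer: 84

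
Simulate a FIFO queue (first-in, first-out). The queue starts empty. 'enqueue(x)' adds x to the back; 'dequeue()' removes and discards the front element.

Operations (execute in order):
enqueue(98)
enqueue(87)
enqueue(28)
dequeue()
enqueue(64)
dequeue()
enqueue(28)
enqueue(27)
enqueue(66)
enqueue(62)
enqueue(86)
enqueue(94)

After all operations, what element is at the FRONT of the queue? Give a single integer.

enqueue(98): queue = [98]
enqueue(87): queue = [98, 87]
enqueue(28): queue = [98, 87, 28]
dequeue(): queue = [87, 28]
enqueue(64): queue = [87, 28, 64]
dequeue(): queue = [28, 64]
enqueue(28): queue = [28, 64, 28]
enqueue(27): queue = [28, 64, 28, 27]
enqueue(66): queue = [28, 64, 28, 27, 66]
enqueue(62): queue = [28, 64, 28, 27, 66, 62]
enqueue(86): queue = [28, 64, 28, 27, 66, 62, 86]
enqueue(94): queue = [28, 64, 28, 27, 66, 62, 86, 94]

Answer: 28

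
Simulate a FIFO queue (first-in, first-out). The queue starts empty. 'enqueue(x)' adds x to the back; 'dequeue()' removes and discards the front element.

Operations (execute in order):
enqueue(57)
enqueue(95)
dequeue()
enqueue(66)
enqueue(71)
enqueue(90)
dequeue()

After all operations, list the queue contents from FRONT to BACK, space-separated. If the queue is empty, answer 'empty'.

enqueue(57): [57]
enqueue(95): [57, 95]
dequeue(): [95]
enqueue(66): [95, 66]
enqueue(71): [95, 66, 71]
enqueue(90): [95, 66, 71, 90]
dequeue(): [66, 71, 90]

Answer: 66 71 90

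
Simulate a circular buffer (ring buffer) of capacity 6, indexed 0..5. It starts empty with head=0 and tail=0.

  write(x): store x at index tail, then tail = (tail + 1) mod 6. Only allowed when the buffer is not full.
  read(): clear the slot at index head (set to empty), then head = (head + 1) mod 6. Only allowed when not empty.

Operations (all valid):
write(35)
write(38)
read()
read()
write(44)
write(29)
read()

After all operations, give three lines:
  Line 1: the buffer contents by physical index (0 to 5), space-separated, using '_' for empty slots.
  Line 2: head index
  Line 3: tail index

write(35): buf=[35 _ _ _ _ _], head=0, tail=1, size=1
write(38): buf=[35 38 _ _ _ _], head=0, tail=2, size=2
read(): buf=[_ 38 _ _ _ _], head=1, tail=2, size=1
read(): buf=[_ _ _ _ _ _], head=2, tail=2, size=0
write(44): buf=[_ _ 44 _ _ _], head=2, tail=3, size=1
write(29): buf=[_ _ 44 29 _ _], head=2, tail=4, size=2
read(): buf=[_ _ _ 29 _ _], head=3, tail=4, size=1

Answer: _ _ _ 29 _ _
3
4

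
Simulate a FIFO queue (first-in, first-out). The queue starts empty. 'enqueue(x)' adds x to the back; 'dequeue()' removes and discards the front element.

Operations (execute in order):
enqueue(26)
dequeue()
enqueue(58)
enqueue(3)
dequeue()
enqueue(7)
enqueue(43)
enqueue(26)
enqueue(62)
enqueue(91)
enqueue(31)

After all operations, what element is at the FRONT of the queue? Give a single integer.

Answer: 3

Derivation:
enqueue(26): queue = [26]
dequeue(): queue = []
enqueue(58): queue = [58]
enqueue(3): queue = [58, 3]
dequeue(): queue = [3]
enqueue(7): queue = [3, 7]
enqueue(43): queue = [3, 7, 43]
enqueue(26): queue = [3, 7, 43, 26]
enqueue(62): queue = [3, 7, 43, 26, 62]
enqueue(91): queue = [3, 7, 43, 26, 62, 91]
enqueue(31): queue = [3, 7, 43, 26, 62, 91, 31]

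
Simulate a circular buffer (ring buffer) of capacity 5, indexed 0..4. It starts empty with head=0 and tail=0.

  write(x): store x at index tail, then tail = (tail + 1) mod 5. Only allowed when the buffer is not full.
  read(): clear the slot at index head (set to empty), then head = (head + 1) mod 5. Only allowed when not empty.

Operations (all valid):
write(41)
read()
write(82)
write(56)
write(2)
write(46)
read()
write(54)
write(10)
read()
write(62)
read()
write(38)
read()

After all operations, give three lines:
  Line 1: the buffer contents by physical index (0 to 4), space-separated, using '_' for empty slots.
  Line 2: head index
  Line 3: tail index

Answer: 54 10 62 38 _
0
4

Derivation:
write(41): buf=[41 _ _ _ _], head=0, tail=1, size=1
read(): buf=[_ _ _ _ _], head=1, tail=1, size=0
write(82): buf=[_ 82 _ _ _], head=1, tail=2, size=1
write(56): buf=[_ 82 56 _ _], head=1, tail=3, size=2
write(2): buf=[_ 82 56 2 _], head=1, tail=4, size=3
write(46): buf=[_ 82 56 2 46], head=1, tail=0, size=4
read(): buf=[_ _ 56 2 46], head=2, tail=0, size=3
write(54): buf=[54 _ 56 2 46], head=2, tail=1, size=4
write(10): buf=[54 10 56 2 46], head=2, tail=2, size=5
read(): buf=[54 10 _ 2 46], head=3, tail=2, size=4
write(62): buf=[54 10 62 2 46], head=3, tail=3, size=5
read(): buf=[54 10 62 _ 46], head=4, tail=3, size=4
write(38): buf=[54 10 62 38 46], head=4, tail=4, size=5
read(): buf=[54 10 62 38 _], head=0, tail=4, size=4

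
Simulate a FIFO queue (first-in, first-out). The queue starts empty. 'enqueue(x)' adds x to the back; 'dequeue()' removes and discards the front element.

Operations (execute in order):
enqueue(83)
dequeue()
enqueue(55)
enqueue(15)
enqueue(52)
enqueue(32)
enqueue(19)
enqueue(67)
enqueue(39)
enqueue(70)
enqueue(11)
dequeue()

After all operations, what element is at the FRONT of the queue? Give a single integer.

enqueue(83): queue = [83]
dequeue(): queue = []
enqueue(55): queue = [55]
enqueue(15): queue = [55, 15]
enqueue(52): queue = [55, 15, 52]
enqueue(32): queue = [55, 15, 52, 32]
enqueue(19): queue = [55, 15, 52, 32, 19]
enqueue(67): queue = [55, 15, 52, 32, 19, 67]
enqueue(39): queue = [55, 15, 52, 32, 19, 67, 39]
enqueue(70): queue = [55, 15, 52, 32, 19, 67, 39, 70]
enqueue(11): queue = [55, 15, 52, 32, 19, 67, 39, 70, 11]
dequeue(): queue = [15, 52, 32, 19, 67, 39, 70, 11]

Answer: 15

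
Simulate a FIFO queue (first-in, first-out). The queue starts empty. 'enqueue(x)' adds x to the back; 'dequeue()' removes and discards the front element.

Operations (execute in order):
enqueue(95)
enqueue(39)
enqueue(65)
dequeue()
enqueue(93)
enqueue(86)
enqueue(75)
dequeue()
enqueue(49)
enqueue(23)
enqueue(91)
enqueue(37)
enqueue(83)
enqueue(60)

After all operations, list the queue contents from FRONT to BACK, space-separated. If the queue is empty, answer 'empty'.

Answer: 65 93 86 75 49 23 91 37 83 60

Derivation:
enqueue(95): [95]
enqueue(39): [95, 39]
enqueue(65): [95, 39, 65]
dequeue(): [39, 65]
enqueue(93): [39, 65, 93]
enqueue(86): [39, 65, 93, 86]
enqueue(75): [39, 65, 93, 86, 75]
dequeue(): [65, 93, 86, 75]
enqueue(49): [65, 93, 86, 75, 49]
enqueue(23): [65, 93, 86, 75, 49, 23]
enqueue(91): [65, 93, 86, 75, 49, 23, 91]
enqueue(37): [65, 93, 86, 75, 49, 23, 91, 37]
enqueue(83): [65, 93, 86, 75, 49, 23, 91, 37, 83]
enqueue(60): [65, 93, 86, 75, 49, 23, 91, 37, 83, 60]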